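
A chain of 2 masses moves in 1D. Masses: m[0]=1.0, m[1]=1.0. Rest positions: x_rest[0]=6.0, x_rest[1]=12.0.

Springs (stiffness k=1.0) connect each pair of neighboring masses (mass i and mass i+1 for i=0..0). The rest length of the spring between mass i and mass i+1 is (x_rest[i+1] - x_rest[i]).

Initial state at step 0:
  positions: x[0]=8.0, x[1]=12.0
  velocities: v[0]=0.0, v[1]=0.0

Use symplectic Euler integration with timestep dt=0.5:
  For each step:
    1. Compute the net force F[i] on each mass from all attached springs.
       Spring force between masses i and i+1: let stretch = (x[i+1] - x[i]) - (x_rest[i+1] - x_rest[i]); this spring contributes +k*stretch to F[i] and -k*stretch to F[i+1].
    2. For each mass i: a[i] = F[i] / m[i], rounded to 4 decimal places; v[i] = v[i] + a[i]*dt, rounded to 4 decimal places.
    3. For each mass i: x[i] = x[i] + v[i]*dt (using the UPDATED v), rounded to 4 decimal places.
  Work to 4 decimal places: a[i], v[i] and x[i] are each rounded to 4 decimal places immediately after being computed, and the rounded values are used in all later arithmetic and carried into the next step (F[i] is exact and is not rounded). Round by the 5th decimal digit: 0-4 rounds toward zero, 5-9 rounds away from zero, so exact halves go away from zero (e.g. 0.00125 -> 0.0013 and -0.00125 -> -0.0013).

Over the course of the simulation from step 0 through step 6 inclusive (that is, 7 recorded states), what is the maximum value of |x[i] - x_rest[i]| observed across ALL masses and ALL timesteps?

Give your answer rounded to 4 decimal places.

Answer: 2.0625

Derivation:
Step 0: x=[8.0000 12.0000] v=[0.0000 0.0000]
Step 1: x=[7.5000 12.5000] v=[-1.0000 1.0000]
Step 2: x=[6.7500 13.2500] v=[-1.5000 1.5000]
Step 3: x=[6.1250 13.8750] v=[-1.2500 1.2500]
Step 4: x=[5.9375 14.0625] v=[-0.3750 0.3750]
Step 5: x=[6.2813 13.7188] v=[0.6875 -0.6875]
Step 6: x=[6.9845 13.0157] v=[1.4063 -1.4063]
Max displacement = 2.0625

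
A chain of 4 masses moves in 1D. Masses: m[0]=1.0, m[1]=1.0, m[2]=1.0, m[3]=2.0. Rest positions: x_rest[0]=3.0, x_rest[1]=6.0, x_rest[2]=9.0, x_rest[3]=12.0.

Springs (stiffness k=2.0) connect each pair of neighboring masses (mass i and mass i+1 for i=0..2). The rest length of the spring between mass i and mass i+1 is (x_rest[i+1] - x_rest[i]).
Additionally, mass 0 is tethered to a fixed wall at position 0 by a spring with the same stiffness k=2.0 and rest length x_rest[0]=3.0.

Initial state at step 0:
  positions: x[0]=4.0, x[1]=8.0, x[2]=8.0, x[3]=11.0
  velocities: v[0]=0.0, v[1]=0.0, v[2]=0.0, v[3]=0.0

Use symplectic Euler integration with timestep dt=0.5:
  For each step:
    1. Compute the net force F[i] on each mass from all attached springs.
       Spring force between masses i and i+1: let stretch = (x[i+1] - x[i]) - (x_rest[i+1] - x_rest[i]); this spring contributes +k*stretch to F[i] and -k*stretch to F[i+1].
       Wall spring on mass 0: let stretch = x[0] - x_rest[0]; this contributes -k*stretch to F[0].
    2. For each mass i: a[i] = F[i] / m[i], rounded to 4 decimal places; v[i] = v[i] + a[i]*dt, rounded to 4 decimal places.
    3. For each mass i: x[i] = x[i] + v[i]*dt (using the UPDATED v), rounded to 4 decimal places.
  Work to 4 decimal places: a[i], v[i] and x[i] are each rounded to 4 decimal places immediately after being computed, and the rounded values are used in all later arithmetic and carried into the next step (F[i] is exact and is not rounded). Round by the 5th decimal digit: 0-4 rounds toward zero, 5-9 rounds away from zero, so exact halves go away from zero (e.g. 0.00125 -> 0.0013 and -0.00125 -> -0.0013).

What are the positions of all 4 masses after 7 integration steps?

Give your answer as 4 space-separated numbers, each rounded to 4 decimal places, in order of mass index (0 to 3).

Answer: 3.1651 5.9635 9.4466 11.7741

Derivation:
Step 0: x=[4.0000 8.0000 8.0000 11.0000] v=[0.0000 0.0000 0.0000 0.0000]
Step 1: x=[4.0000 6.0000 9.5000 11.0000] v=[0.0000 -4.0000 3.0000 0.0000]
Step 2: x=[3.0000 4.7500 10.0000 11.3750] v=[-2.0000 -2.5000 1.0000 0.7500]
Step 3: x=[1.3750 5.2500 8.5625 12.1563] v=[-3.2500 1.0000 -2.8750 1.5625]
Step 4: x=[1.0000 5.4688 7.2657 12.7891] v=[-0.7500 0.4375 -2.5937 1.2656]
Step 5: x=[2.3594 4.3516 7.8321 12.7911] v=[2.7188 -2.2344 1.1328 0.0039]
Step 6: x=[3.5352 3.9786 9.1378 12.3033] v=[2.3516 -0.7461 2.6113 -0.9756]
Step 7: x=[3.1651 5.9635 9.4466 11.7741] v=[-0.7402 3.9697 0.6176 -1.0584]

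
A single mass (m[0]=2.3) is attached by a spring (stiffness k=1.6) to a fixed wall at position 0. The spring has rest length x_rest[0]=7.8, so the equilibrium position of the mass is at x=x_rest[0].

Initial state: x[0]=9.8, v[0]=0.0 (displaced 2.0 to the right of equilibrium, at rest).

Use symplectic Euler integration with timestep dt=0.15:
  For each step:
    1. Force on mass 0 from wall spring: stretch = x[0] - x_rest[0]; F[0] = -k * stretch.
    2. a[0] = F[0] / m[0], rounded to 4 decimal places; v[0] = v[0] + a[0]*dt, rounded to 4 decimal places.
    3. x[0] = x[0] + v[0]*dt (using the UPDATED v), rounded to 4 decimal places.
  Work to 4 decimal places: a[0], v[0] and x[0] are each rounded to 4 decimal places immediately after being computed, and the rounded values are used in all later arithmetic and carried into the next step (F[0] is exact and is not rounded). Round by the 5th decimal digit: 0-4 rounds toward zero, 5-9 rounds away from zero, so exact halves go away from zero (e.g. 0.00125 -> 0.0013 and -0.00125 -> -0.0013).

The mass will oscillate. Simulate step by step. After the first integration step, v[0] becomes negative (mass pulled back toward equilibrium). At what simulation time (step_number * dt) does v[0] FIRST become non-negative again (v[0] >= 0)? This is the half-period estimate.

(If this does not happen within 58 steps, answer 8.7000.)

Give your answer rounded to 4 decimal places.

Step 0: x=[9.8000] v=[0.0000]
Step 1: x=[9.7687] v=[-0.2087]
Step 2: x=[9.7066] v=[-0.4141]
Step 3: x=[9.6147] v=[-0.6130]
Step 4: x=[9.4943] v=[-0.8024]
Step 5: x=[9.3474] v=[-0.9792]
Step 6: x=[9.1763] v=[-1.1407]
Step 7: x=[8.9837] v=[-1.2843]
Step 8: x=[8.7725] v=[-1.4078]
Step 9: x=[8.5461] v=[-1.5093]
Step 10: x=[8.3080] v=[-1.5872]
Step 11: x=[8.0620] v=[-1.6402]
Step 12: x=[7.8119] v=[-1.6675]
Step 13: x=[7.5616] v=[-1.6687]
Step 14: x=[7.3150] v=[-1.6438]
Step 15: x=[7.0760] v=[-1.5932]
Step 16: x=[6.8484] v=[-1.5176]
Step 17: x=[6.6357] v=[-1.4183]
Step 18: x=[6.4412] v=[-1.2968]
Step 19: x=[6.2680] v=[-1.1550]
Step 20: x=[6.1187] v=[-0.9951]
Step 21: x=[5.9957] v=[-0.8197]
Step 22: x=[5.9010] v=[-0.6314]
Step 23: x=[5.8360] v=[-0.4333]
Step 24: x=[5.8017] v=[-0.2284]
Step 25: x=[5.7987] v=[-0.0199]
Step 26: x=[5.8270] v=[0.1889]
First v>=0 after going negative at step 26, time=3.9000

Answer: 3.9000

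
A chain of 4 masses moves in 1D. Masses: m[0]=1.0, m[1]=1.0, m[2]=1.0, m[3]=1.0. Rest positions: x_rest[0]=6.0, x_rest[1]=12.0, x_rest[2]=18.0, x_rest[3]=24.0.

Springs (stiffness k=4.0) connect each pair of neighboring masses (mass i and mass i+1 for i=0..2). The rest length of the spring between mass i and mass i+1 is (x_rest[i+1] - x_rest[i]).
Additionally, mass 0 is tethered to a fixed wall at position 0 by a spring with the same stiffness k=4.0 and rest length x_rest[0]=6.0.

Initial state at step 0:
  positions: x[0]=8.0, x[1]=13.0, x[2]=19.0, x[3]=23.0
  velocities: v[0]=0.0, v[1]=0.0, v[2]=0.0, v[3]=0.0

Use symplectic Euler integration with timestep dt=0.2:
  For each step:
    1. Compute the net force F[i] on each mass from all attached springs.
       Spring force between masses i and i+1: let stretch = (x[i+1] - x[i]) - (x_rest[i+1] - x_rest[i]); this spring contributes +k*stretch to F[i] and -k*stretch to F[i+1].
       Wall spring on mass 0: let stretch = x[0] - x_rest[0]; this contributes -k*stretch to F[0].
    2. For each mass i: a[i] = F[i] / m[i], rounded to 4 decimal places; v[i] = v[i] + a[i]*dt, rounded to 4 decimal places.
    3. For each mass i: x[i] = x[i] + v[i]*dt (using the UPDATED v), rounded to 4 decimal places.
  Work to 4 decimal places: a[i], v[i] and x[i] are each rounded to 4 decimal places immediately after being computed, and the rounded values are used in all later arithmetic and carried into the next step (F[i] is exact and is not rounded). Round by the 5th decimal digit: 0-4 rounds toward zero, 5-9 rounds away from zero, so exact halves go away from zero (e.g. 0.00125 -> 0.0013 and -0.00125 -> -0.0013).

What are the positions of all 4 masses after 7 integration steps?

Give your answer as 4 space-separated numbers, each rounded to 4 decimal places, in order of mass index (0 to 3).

Answer: 5.1472 10.1998 18.7859 25.3996

Derivation:
Step 0: x=[8.0000 13.0000 19.0000 23.0000] v=[0.0000 0.0000 0.0000 0.0000]
Step 1: x=[7.5200 13.1600 18.6800 23.3200] v=[-2.4000 0.8000 -1.6000 1.6000]
Step 2: x=[6.7392 13.3008 18.2192 23.8576] v=[-3.9040 0.7040 -2.3040 2.6880]
Step 3: x=[5.9300 13.1787 17.8736 24.4531] v=[-4.0461 -0.6106 -1.7280 2.9773]
Step 4: x=[5.3318 12.6480 17.8295 24.9558] v=[-2.9911 -2.6536 -0.2203 2.5137]
Step 5: x=[5.0511 11.7757 18.0966 25.2783] v=[-1.4036 -4.3614 1.3355 1.6127]
Step 6: x=[5.0381 10.8388 18.5014 25.4118] v=[-0.0648 -4.6844 2.0241 0.6673]
Step 7: x=[5.1472 10.1998 18.7859 25.3996] v=[0.5453 -3.1949 1.4223 -0.0610]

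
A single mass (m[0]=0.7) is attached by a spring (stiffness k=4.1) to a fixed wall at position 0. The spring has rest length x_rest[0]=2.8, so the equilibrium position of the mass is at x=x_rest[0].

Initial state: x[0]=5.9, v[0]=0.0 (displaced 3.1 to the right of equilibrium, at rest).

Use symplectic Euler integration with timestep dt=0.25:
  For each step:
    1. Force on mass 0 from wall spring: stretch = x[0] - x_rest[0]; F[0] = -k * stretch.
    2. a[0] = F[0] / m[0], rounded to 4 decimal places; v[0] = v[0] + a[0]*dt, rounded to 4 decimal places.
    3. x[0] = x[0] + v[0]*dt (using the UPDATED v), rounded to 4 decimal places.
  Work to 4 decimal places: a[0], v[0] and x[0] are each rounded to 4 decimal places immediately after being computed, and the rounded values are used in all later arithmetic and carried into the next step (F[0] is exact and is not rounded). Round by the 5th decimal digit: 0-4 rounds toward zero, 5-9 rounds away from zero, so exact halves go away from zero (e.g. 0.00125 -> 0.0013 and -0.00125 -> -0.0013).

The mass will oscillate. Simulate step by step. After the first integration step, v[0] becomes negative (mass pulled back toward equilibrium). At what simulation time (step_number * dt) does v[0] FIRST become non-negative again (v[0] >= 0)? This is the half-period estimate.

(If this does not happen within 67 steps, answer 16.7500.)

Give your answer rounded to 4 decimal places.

Step 0: x=[5.9000] v=[0.0000]
Step 1: x=[4.7652] v=[-4.5393]
Step 2: x=[2.9110] v=[-7.4169]
Step 3: x=[1.0162] v=[-7.5794]
Step 4: x=[-0.2257] v=[-4.9674]
Step 5: x=[-0.3599] v=[-0.5369]
Step 6: x=[0.6626] v=[4.0901]
First v>=0 after going negative at step 6, time=1.5000

Answer: 1.5000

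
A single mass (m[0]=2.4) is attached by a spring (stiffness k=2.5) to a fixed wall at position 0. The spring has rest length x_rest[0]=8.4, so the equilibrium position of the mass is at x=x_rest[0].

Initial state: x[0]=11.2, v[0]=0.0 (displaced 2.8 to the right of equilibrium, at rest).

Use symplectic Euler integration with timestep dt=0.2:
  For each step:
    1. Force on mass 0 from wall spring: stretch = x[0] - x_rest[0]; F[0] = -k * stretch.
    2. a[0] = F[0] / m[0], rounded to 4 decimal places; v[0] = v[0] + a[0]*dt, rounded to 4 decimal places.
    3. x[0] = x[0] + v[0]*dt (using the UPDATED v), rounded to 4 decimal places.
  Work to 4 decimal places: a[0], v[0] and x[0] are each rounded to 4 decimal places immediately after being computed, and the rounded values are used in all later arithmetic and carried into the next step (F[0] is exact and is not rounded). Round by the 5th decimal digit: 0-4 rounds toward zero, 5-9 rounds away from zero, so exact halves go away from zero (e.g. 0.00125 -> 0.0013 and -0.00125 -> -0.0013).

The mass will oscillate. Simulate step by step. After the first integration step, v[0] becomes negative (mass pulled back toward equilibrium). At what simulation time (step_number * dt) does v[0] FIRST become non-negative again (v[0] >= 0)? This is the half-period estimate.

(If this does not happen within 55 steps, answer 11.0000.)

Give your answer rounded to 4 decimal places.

Answer: 3.2000

Derivation:
Step 0: x=[11.2000] v=[0.0000]
Step 1: x=[11.0833] v=[-0.5833]
Step 2: x=[10.8548] v=[-1.1423]
Step 3: x=[10.5241] v=[-1.6537]
Step 4: x=[10.1049] v=[-2.0962]
Step 5: x=[9.6146] v=[-2.4514]
Step 6: x=[9.0737] v=[-2.7044]
Step 7: x=[8.5047] v=[-2.8448]
Step 8: x=[7.9314] v=[-2.8666]
Step 9: x=[7.3776] v=[-2.7690]
Step 10: x=[6.8664] v=[-2.5560]
Step 11: x=[6.4191] v=[-2.2365]
Step 12: x=[6.0543] v=[-1.8238]
Step 13: x=[5.7873] v=[-1.3351]
Step 14: x=[5.6291] v=[-0.7908]
Step 15: x=[5.5864] v=[-0.2135]
Step 16: x=[5.6609] v=[0.3727]
First v>=0 after going negative at step 16, time=3.2000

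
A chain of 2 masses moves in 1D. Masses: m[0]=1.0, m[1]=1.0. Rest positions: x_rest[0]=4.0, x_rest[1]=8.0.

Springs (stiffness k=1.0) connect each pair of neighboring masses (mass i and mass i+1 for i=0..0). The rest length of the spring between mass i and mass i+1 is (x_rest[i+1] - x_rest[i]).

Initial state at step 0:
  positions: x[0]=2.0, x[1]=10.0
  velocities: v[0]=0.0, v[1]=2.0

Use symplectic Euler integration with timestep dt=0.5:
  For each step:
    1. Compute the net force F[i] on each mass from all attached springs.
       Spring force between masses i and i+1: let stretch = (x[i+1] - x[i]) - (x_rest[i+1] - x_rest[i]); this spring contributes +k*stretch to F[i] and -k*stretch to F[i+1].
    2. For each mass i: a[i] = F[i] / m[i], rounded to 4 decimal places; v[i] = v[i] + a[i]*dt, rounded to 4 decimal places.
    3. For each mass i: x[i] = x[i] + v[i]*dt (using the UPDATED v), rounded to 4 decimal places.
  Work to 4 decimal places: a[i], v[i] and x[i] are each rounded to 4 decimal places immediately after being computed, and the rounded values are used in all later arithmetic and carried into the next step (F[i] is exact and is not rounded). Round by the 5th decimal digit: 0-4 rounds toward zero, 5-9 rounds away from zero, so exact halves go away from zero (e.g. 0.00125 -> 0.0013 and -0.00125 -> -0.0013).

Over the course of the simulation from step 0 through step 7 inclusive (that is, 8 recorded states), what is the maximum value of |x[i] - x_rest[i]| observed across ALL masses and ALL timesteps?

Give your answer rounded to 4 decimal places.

Step 0: x=[2.0000 10.0000] v=[0.0000 2.0000]
Step 1: x=[3.0000 10.0000] v=[2.0000 0.0000]
Step 2: x=[4.7500 9.2500] v=[3.5000 -1.5000]
Step 3: x=[6.6250 8.3750] v=[3.7500 -1.7500]
Step 4: x=[7.9375 8.0625] v=[2.6250 -0.6250]
Step 5: x=[8.2813 8.7188] v=[0.6875 1.3125]
Step 6: x=[7.7344 10.2657] v=[-1.0938 3.0938]
Step 7: x=[6.8203 12.1798] v=[-1.8282 3.8282]
Max displacement = 4.2813

Answer: 4.2813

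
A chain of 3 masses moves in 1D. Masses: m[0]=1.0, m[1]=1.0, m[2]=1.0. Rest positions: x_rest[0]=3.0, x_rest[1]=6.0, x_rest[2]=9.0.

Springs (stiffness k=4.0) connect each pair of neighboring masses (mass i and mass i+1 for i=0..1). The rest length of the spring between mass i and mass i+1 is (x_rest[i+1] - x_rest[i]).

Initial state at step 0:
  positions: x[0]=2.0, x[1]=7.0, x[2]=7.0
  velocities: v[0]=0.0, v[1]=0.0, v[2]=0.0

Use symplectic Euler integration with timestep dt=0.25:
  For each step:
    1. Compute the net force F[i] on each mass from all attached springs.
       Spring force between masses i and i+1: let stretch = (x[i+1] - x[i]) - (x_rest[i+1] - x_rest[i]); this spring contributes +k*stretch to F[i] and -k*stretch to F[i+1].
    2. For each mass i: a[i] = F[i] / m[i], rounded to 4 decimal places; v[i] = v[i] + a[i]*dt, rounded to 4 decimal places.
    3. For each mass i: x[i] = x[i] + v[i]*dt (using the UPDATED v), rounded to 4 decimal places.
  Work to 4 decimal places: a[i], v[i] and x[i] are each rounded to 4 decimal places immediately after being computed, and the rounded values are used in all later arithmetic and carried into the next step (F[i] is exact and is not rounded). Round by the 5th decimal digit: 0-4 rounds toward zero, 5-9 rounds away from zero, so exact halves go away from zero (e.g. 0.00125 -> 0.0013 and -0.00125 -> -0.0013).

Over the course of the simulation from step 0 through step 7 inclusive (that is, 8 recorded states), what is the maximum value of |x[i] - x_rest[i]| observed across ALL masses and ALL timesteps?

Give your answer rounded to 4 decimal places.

Step 0: x=[2.0000 7.0000 7.0000] v=[0.0000 0.0000 0.0000]
Step 1: x=[2.5000 5.7500 7.7500] v=[2.0000 -5.0000 3.0000]
Step 2: x=[3.0625 4.1875 8.7500] v=[2.2500 -6.2500 4.0000]
Step 3: x=[3.1563 3.4844 9.3594] v=[0.3750 -2.8125 2.4375]
Step 4: x=[2.5821 4.1680 9.2500] v=[-2.2969 2.7344 -0.4375]
Step 5: x=[1.6544 5.7256 8.6201] v=[-3.7110 6.2305 -2.5195]
Step 6: x=[0.9945 6.9891 8.0166] v=[-2.6398 5.0538 -2.4140]
Step 7: x=[1.0832 7.0108 7.9062] v=[0.3548 0.0867 -0.4415]
Max displacement = 2.5156

Answer: 2.5156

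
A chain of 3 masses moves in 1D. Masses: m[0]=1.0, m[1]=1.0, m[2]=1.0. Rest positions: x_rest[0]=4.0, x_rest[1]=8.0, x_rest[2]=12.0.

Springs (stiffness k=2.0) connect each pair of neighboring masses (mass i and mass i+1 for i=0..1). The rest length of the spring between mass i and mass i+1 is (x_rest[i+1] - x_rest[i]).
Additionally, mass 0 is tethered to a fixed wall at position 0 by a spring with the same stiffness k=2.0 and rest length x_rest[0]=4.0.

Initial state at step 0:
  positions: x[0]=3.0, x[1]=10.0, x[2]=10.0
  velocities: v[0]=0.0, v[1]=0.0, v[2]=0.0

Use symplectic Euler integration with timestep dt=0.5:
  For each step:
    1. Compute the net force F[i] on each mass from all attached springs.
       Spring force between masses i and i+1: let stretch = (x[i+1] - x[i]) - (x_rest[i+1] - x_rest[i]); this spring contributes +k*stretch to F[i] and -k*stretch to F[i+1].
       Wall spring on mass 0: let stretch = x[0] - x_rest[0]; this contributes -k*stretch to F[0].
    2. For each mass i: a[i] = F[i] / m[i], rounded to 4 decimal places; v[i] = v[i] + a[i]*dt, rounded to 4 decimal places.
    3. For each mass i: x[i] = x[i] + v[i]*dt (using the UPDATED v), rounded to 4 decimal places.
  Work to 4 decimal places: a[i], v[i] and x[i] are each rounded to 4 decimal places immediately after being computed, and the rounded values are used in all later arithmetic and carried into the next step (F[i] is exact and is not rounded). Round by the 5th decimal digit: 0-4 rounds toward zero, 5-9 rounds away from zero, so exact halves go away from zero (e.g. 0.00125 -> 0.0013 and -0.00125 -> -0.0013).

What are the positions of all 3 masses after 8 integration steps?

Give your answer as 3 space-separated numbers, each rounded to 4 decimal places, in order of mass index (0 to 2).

Answer: 2.8516 10.1368 11.5627

Derivation:
Step 0: x=[3.0000 10.0000 10.0000] v=[0.0000 0.0000 0.0000]
Step 1: x=[5.0000 6.5000 12.0000] v=[4.0000 -7.0000 4.0000]
Step 2: x=[5.2500 5.0000 13.2500] v=[0.5000 -3.0000 2.5000]
Step 3: x=[2.7500 7.7500 12.3750] v=[-5.0000 5.5000 -1.7500]
Step 4: x=[1.3750 10.3125 11.1875] v=[-2.7500 5.1250 -2.3750]
Step 5: x=[3.7813 8.8438 11.5625] v=[4.8125 -2.9375 0.7500]
Step 6: x=[6.8282 6.2032 12.5782] v=[6.0937 -5.2813 2.0313]
Step 7: x=[6.1485 7.0626 12.4064] v=[-1.3595 1.7187 -0.3437]
Step 8: x=[2.8516 10.1368 11.5627] v=[-6.5939 6.1484 -1.6875]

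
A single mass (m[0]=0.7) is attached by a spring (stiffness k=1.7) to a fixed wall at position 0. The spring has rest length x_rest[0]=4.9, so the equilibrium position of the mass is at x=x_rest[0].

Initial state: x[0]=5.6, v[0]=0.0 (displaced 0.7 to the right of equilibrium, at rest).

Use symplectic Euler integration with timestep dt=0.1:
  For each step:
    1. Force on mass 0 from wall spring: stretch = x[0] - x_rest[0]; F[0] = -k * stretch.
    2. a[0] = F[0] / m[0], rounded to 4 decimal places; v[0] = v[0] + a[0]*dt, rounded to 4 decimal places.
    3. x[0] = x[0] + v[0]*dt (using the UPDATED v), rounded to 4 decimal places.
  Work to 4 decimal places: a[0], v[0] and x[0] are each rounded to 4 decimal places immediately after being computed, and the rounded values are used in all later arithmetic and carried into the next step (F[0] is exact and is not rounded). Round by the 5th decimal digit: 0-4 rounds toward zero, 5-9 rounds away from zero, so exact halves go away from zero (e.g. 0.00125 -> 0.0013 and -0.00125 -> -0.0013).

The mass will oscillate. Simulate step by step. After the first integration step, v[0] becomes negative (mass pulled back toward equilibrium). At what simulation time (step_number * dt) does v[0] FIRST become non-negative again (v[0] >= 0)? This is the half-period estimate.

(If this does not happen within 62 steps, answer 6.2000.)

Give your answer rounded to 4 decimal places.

Answer: 2.1000

Derivation:
Step 0: x=[5.6000] v=[0.0000]
Step 1: x=[5.5830] v=[-0.1700]
Step 2: x=[5.5494] v=[-0.3359]
Step 3: x=[5.5000] v=[-0.4936]
Step 4: x=[5.4361] v=[-0.6393]
Step 5: x=[5.3592] v=[-0.7695]
Step 6: x=[5.2711] v=[-0.8810]
Step 7: x=[5.1740] v=[-0.9711]
Step 8: x=[5.0702] v=[-1.0376]
Step 9: x=[4.9623] v=[-1.0789]
Step 10: x=[4.8529] v=[-1.0940]
Step 11: x=[4.7446] v=[-1.0826]
Step 12: x=[4.6401] v=[-1.0449]
Step 13: x=[4.5419] v=[-0.9818]
Step 14: x=[4.4524] v=[-0.8948]
Step 15: x=[4.3738] v=[-0.7861]
Step 16: x=[4.3080] v=[-0.6583]
Step 17: x=[4.2566] v=[-0.5145]
Step 18: x=[4.2208] v=[-0.3583]
Step 19: x=[4.2015] v=[-0.1934]
Step 20: x=[4.1991] v=[-0.0238]
Step 21: x=[4.2137] v=[0.1464]
First v>=0 after going negative at step 21, time=2.1000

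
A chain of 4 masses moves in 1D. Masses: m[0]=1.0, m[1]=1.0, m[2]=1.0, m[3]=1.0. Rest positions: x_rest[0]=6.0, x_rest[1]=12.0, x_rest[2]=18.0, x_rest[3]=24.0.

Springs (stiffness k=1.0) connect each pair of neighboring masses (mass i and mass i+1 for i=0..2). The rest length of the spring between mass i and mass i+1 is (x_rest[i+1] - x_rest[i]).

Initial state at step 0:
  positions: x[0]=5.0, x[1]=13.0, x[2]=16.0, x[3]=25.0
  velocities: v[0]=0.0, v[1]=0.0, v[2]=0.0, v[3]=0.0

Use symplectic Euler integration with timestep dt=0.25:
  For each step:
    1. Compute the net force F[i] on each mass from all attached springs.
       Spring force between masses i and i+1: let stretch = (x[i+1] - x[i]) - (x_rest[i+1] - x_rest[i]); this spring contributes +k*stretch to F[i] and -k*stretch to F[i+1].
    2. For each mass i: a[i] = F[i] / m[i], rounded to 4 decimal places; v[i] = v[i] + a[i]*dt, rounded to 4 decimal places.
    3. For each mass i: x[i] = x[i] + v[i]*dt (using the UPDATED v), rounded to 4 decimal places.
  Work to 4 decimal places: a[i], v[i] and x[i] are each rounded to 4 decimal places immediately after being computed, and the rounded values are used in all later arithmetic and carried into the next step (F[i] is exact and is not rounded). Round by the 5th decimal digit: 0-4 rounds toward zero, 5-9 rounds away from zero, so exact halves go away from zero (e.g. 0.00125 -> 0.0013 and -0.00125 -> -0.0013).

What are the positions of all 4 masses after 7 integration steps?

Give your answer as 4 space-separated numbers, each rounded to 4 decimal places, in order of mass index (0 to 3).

Step 0: x=[5.0000 13.0000 16.0000 25.0000] v=[0.0000 0.0000 0.0000 0.0000]
Step 1: x=[5.1250 12.6875 16.3750 24.8125] v=[0.5000 -1.2500 1.5000 -0.7500]
Step 2: x=[5.3477 12.1328 17.0469 24.4727] v=[0.8906 -2.2188 2.6875 -1.3594]
Step 3: x=[5.6194 11.4612 17.8758 24.0437] v=[1.0869 -2.6866 3.3154 -1.7159]
Step 4: x=[5.8813 10.8254 18.6892 23.6042] v=[1.0474 -2.5434 3.2537 -1.7579]
Step 5: x=[6.0772 10.3720 19.3183 23.2325] v=[0.7834 -1.8135 2.5165 -1.4867]
Step 6: x=[6.1665 10.2094 19.6329 22.9912] v=[0.3571 -0.6506 1.2585 -0.9653]
Step 7: x=[6.1335 10.3831 19.5685 22.9150] v=[-0.1322 0.6946 -0.2578 -0.3049]

Answer: 6.1335 10.3831 19.5685 22.9150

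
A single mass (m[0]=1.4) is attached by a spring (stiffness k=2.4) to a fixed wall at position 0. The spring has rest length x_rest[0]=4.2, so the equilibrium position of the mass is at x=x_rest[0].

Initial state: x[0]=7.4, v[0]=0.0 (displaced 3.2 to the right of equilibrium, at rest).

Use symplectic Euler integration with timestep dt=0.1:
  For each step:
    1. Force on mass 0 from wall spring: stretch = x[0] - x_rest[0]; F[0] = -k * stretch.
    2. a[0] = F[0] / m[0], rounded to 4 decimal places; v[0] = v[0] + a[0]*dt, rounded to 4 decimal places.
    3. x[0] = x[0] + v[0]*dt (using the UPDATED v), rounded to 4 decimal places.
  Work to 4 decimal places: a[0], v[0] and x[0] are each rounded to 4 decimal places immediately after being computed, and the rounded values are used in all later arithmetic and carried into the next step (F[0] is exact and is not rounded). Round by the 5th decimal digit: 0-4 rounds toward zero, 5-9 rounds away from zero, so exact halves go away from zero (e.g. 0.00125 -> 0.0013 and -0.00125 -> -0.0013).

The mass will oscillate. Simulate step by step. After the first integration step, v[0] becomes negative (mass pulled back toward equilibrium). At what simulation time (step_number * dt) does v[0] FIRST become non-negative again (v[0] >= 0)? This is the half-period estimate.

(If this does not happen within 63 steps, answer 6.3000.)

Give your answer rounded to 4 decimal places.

Step 0: x=[7.4000] v=[0.0000]
Step 1: x=[7.3451] v=[-0.5486]
Step 2: x=[7.2363] v=[-1.0878]
Step 3: x=[7.0755] v=[-1.6083]
Step 4: x=[6.8654] v=[-2.1012]
Step 5: x=[6.6096] v=[-2.5581]
Step 6: x=[6.3125] v=[-2.9712]
Step 7: x=[5.9792] v=[-3.3333]
Step 8: x=[5.6154] v=[-3.6383]
Step 9: x=[5.2273] v=[-3.8809]
Step 10: x=[4.8216] v=[-4.0570]
Step 11: x=[4.4052] v=[-4.1636]
Step 12: x=[3.9853] v=[-4.1988]
Step 13: x=[3.5691] v=[-4.1620]
Step 14: x=[3.1637] v=[-4.0539]
Step 15: x=[2.7761] v=[-3.8763]
Step 16: x=[2.4129] v=[-3.6322]
Step 17: x=[2.0803] v=[-3.3258]
Step 18: x=[1.7841] v=[-2.9624]
Step 19: x=[1.5293] v=[-2.5483]
Step 20: x=[1.3203] v=[-2.0905]
Step 21: x=[1.1606] v=[-1.5968]
Step 22: x=[1.0530] v=[-1.0758]
Step 23: x=[0.9994] v=[-0.5363]
Step 24: x=[1.0006] v=[0.0124]
First v>=0 after going negative at step 24, time=2.4000

Answer: 2.4000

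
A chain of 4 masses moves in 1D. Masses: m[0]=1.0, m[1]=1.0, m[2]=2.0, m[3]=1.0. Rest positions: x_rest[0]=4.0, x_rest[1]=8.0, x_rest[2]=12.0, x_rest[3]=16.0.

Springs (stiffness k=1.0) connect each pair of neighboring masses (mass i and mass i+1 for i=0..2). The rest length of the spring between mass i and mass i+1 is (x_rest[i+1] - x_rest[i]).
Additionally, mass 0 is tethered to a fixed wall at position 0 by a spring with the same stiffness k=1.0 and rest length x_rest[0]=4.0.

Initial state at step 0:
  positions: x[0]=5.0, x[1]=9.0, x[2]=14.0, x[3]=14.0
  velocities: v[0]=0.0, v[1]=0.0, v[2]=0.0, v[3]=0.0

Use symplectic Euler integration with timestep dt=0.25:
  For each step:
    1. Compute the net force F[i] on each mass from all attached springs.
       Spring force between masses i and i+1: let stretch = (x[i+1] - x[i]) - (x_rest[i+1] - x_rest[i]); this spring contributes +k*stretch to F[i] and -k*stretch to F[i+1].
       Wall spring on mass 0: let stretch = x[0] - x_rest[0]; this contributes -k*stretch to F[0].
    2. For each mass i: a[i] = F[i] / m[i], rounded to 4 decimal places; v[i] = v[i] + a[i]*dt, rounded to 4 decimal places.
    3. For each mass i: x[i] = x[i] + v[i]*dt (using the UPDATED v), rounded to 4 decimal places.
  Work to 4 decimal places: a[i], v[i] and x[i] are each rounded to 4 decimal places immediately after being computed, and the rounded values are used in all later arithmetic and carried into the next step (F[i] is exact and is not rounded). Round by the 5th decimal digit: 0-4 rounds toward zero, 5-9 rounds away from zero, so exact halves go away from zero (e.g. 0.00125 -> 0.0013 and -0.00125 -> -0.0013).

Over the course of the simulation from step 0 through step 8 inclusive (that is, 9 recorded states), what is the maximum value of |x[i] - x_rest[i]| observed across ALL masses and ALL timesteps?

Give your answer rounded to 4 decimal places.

Step 0: x=[5.0000 9.0000 14.0000 14.0000] v=[0.0000 0.0000 0.0000 0.0000]
Step 1: x=[4.9375 9.0625 13.8438 14.2500] v=[-0.2500 0.2500 -0.6250 1.0000]
Step 2: x=[4.8242 9.1660 13.5508 14.7246] v=[-0.4531 0.4141 -1.1719 1.8985]
Step 3: x=[4.6808 9.2722 13.1575 15.3759] v=[-0.5737 0.4249 -1.5733 2.6051]
Step 4: x=[4.5318 9.3343 12.7121 16.1385] v=[-0.5961 0.2484 -1.7817 3.0505]
Step 5: x=[4.3997 9.3074 12.2682 16.9370] v=[-0.5284 -0.1078 -1.7756 3.1939]
Step 6: x=[4.2994 9.1588 11.8777 17.6937] v=[-0.4014 -0.5945 -1.5621 3.0267]
Step 7: x=[4.2341 8.8764 11.5840 18.3369] v=[-0.2614 -1.1296 -1.1750 2.5727]
Step 8: x=[4.1943 8.4731 11.4167 18.8080] v=[-0.1594 -1.6133 -0.6693 1.8845]
Max displacement = 2.8080

Answer: 2.8080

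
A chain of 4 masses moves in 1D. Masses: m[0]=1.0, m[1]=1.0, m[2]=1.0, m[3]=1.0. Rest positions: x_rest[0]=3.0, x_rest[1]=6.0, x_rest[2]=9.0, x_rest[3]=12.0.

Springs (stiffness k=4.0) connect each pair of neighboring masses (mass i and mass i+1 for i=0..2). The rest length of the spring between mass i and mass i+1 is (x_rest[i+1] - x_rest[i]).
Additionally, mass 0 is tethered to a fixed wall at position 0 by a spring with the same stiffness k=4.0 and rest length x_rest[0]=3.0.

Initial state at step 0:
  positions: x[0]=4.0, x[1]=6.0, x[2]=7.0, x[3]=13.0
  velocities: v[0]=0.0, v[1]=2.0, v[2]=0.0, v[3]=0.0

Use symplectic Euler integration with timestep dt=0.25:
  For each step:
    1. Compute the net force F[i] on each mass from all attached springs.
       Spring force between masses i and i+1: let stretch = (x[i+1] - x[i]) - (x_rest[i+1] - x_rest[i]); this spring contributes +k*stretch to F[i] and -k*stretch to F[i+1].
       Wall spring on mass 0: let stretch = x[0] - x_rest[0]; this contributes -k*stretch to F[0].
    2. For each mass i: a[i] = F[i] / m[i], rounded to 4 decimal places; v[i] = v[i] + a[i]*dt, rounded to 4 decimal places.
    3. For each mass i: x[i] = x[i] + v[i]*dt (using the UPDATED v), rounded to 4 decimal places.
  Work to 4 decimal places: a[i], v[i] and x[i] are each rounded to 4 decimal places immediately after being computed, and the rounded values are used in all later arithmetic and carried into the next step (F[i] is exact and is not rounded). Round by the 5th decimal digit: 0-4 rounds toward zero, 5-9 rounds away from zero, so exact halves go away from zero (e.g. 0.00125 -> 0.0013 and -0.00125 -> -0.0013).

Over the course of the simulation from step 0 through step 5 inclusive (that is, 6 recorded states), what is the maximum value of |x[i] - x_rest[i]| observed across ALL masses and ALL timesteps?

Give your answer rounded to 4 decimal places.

Answer: 2.1406

Derivation:
Step 0: x=[4.0000 6.0000 7.0000 13.0000] v=[0.0000 2.0000 0.0000 0.0000]
Step 1: x=[3.5000 6.2500 8.2500 12.2500] v=[-2.0000 1.0000 5.0000 -3.0000]
Step 2: x=[2.8125 6.3125 10.0000 11.2500] v=[-2.7500 0.2500 7.0000 -4.0000]
Step 3: x=[2.2969 6.4219 11.1406 10.6875] v=[-2.0625 0.4375 4.5625 -2.2500]
Step 4: x=[2.2383 6.6797 10.9883 10.9883] v=[-0.2344 1.0312 -0.6093 1.2031]
Step 5: x=[2.7305 6.9043 9.7588 12.0391] v=[1.9687 0.8984 -4.9179 4.2031]
Max displacement = 2.1406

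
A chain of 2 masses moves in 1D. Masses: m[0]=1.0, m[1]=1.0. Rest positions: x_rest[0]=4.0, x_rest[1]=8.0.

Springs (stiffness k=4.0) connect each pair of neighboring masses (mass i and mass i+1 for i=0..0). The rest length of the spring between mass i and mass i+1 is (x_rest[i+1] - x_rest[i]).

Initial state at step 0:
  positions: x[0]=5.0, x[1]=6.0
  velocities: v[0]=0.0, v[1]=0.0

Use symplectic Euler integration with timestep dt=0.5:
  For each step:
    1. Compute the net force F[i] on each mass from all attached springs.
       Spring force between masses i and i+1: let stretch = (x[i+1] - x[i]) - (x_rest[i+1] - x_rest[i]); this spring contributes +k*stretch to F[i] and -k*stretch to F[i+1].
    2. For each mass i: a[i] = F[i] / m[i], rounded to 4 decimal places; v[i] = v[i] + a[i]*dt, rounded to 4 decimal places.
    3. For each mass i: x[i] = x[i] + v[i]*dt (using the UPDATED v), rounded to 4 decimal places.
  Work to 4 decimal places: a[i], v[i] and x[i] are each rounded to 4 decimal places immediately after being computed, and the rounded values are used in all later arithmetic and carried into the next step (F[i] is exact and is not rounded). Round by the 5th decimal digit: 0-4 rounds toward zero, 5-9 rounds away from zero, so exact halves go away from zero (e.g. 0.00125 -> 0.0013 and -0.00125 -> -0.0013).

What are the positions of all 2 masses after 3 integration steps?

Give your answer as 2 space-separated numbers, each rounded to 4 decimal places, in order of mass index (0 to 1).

Step 0: x=[5.0000 6.0000] v=[0.0000 0.0000]
Step 1: x=[2.0000 9.0000] v=[-6.0000 6.0000]
Step 2: x=[2.0000 9.0000] v=[0.0000 0.0000]
Step 3: x=[5.0000 6.0000] v=[6.0000 -6.0000]

Answer: 5.0000 6.0000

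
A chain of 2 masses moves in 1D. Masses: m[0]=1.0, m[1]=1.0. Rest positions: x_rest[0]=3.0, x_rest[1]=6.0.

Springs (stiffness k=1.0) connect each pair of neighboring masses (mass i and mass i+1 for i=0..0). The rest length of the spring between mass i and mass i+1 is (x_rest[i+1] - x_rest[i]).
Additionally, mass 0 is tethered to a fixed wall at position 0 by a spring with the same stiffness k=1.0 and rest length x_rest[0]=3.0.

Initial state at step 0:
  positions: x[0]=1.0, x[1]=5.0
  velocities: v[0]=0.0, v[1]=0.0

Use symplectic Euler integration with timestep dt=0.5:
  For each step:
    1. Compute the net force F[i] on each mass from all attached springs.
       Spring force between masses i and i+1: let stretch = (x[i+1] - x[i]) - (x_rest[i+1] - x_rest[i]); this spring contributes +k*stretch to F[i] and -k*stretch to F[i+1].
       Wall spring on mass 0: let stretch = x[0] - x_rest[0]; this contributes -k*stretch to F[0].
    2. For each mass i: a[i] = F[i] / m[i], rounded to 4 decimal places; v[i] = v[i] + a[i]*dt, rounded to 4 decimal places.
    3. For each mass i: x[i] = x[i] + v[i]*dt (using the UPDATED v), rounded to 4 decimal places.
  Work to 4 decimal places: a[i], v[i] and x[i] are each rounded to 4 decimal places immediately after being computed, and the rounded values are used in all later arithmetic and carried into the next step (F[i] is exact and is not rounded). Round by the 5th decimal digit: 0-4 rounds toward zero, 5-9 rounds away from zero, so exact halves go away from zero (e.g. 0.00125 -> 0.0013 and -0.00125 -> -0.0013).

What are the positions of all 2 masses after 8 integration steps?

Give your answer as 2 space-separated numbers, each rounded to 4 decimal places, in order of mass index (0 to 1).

Step 0: x=[1.0000 5.0000] v=[0.0000 0.0000]
Step 1: x=[1.7500 4.7500] v=[1.5000 -0.5000]
Step 2: x=[2.8125 4.5000] v=[2.1250 -0.5000]
Step 3: x=[3.5938 4.5782] v=[1.5625 0.1563]
Step 4: x=[3.7227 5.1603] v=[0.2578 1.1641]
Step 5: x=[3.2803 6.1330] v=[-0.8848 1.9453]
Step 6: x=[2.7310 7.1425] v=[-1.0986 2.0190]
Step 7: x=[2.6018 7.7992] v=[-0.2584 1.3133]
Step 8: x=[3.1215 7.9065] v=[1.0394 0.2146]

Answer: 3.1215 7.9065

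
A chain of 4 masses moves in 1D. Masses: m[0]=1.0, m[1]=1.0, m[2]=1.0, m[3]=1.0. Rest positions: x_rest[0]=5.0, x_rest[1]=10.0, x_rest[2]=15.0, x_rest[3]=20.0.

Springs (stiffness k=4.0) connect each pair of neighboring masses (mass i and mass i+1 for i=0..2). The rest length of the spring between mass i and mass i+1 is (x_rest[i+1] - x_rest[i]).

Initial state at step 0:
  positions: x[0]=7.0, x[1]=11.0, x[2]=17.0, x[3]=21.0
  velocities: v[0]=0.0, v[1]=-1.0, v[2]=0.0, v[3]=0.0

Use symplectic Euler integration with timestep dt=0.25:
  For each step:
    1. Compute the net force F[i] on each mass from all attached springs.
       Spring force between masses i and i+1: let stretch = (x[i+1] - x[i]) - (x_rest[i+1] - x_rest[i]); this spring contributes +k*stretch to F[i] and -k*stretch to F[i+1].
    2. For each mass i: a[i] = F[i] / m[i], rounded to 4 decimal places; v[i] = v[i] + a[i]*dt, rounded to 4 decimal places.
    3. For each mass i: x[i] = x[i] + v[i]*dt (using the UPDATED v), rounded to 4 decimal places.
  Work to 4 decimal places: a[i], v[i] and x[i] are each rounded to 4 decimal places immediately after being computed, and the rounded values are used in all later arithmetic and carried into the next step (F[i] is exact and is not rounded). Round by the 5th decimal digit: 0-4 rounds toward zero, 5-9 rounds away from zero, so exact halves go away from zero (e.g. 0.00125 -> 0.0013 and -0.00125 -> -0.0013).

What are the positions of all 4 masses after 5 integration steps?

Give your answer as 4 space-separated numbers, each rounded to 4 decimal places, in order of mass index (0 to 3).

Answer: 6.0001 10.8926 16.5684 21.2891

Derivation:
Step 0: x=[7.0000 11.0000 17.0000 21.0000] v=[0.0000 -1.0000 0.0000 0.0000]
Step 1: x=[6.7500 11.2500 16.5000 21.2500] v=[-1.0000 1.0000 -2.0000 1.0000]
Step 2: x=[6.3750 11.6875 15.8750 21.5625] v=[-1.5000 1.7500 -2.5000 1.2500]
Step 3: x=[6.0781 11.8438 15.6250 21.7031] v=[-1.1875 0.6250 -1.0000 0.5625]
Step 4: x=[5.9727 11.5039 15.9492 21.5742] v=[-0.4218 -1.3595 1.2969 -0.5156]
Step 5: x=[6.0001 10.8926 16.5684 21.2891] v=[0.1094 -2.4454 2.4766 -1.1406]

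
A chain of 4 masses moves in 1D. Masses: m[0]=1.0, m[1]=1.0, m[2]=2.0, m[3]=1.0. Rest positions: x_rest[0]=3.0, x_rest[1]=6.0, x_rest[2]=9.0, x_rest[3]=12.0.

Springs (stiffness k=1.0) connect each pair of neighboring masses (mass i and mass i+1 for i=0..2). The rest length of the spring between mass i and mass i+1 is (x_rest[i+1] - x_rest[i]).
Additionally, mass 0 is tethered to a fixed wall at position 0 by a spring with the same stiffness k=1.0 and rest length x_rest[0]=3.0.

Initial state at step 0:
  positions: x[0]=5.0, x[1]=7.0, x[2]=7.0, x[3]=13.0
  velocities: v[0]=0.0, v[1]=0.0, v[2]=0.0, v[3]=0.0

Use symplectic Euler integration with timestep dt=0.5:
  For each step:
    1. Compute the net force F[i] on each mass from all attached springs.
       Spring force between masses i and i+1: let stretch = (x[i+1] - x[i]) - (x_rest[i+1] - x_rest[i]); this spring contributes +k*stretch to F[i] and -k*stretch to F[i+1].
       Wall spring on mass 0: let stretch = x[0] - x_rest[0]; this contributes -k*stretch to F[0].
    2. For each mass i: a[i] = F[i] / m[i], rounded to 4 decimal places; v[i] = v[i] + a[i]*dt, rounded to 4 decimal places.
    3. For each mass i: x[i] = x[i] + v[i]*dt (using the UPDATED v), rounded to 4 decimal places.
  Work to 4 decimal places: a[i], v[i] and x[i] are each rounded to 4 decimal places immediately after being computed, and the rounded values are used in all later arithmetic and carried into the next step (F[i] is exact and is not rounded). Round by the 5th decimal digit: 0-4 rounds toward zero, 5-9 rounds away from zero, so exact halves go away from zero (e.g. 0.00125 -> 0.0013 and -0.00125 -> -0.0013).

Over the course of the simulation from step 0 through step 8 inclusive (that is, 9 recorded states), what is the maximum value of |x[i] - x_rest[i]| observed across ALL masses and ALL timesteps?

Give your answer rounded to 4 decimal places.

Answer: 2.2748

Derivation:
Step 0: x=[5.0000 7.0000 7.0000 13.0000] v=[0.0000 0.0000 0.0000 0.0000]
Step 1: x=[4.2500 6.5000 7.7500 12.2500] v=[-1.5000 -1.0000 1.5000 -1.5000]
Step 2: x=[3.0000 5.7500 8.9063 11.1250] v=[-2.5000 -1.5000 2.3125 -2.2500]
Step 3: x=[1.6875 5.1016 9.9454 10.1953] v=[-2.6250 -1.2969 2.0781 -1.8594]
Step 4: x=[0.8067 4.8106 10.4102 9.9531] v=[-1.7617 -0.5821 0.9296 -0.4844]
Step 5: x=[0.7252 4.9185 10.1179 10.5752] v=[-0.1631 0.2158 -0.5846 1.2442]
Step 6: x=[1.5107 5.2780 9.2328 11.8330] v=[1.5710 0.7189 -1.7702 2.5156]
Step 7: x=[2.8604 5.6844 8.1784 13.1908] v=[2.6993 0.8127 -2.1089 2.7155]
Step 8: x=[4.2010 6.0083 7.4388 14.0455] v=[2.6811 0.6477 -1.4793 1.7093]
Max displacement = 2.2748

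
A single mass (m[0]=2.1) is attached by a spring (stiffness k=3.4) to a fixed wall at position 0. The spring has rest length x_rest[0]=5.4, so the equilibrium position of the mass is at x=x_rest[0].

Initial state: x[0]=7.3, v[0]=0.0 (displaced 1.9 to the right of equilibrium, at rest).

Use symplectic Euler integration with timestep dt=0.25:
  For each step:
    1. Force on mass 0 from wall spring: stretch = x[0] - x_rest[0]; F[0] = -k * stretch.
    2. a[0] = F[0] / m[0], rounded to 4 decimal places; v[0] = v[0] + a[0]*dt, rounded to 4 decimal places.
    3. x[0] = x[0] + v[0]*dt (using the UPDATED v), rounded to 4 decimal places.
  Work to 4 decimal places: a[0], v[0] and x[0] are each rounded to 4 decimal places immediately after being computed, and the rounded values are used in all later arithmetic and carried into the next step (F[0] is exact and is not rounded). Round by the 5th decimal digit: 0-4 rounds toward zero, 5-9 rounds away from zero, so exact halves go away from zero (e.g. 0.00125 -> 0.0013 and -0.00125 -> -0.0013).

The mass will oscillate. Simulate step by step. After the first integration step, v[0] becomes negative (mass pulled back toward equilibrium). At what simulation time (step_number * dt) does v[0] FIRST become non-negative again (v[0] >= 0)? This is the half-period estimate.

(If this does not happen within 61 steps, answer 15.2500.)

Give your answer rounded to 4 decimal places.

Step 0: x=[7.3000] v=[0.0000]
Step 1: x=[7.1077] v=[-0.7691]
Step 2: x=[6.7426] v=[-1.4603]
Step 3: x=[6.2417] v=[-2.0037]
Step 4: x=[5.6556] v=[-2.3444]
Step 5: x=[5.0436] v=[-2.4479]
Step 6: x=[4.4677] v=[-2.3037]
Step 7: x=[3.9861] v=[-1.9264]
Step 8: x=[3.6476] v=[-1.3541]
Step 9: x=[3.4864] v=[-0.6448]
Step 10: x=[3.5189] v=[0.1298]
First v>=0 after going negative at step 10, time=2.5000

Answer: 2.5000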